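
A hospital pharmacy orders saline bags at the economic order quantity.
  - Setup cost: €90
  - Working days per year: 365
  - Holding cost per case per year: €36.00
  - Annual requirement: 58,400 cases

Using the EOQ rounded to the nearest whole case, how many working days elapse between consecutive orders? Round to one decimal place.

3.4 days

Q* = √(2·D·S / H) = √(2·58,400·90 / 36) = √292,000.0 ≈ 540.37 → Q = 540 cases
T = Q/D × 365 days = 540/58,400 × 365 = 3.375 days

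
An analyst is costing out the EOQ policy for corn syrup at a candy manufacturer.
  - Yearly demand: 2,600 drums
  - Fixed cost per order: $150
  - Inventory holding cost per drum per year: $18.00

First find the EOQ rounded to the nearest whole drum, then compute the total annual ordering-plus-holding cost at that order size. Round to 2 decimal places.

$3,747.00

Optimal lot size Q* = (2 × 2,600 × $150 / $18)^½ ≈ 208.17 → Q = 208 drums
Annual ordering cost = (D/Q)·S = (2,600/208) × 150 = $1,875.00
Annual holding cost  = (Q/2)·H = (208/2) × 18 = $1,872.00
Total = $1,875.00 + $1,872.00 = $3,747.00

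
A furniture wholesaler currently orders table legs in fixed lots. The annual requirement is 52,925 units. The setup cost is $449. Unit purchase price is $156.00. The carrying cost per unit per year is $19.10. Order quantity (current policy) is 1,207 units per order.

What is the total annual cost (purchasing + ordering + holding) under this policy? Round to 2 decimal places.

Annual ordering cost = (D/Q)·S = (52,925/1,207) × 449 = $19,687.92
Annual holding cost  = (Q/2)·H = (1,207/2) × 19.1 = $11,526.85
Purchase cost = D·C = 52,925 × 156 = $8,256,300.00
Total = $19,687.92 + $11,526.85 + $8,256,300.00 = $8,287,514.77

$8,287,514.77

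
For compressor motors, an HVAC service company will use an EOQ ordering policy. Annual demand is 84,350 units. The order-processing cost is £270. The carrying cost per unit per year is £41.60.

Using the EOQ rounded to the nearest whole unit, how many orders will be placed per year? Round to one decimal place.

80.6 orders per year

Optimal lot size Q* = (2 × 84,350 × £270 / £41.6)^½ ≈ 1,046.39 → Q = 1,046
Orders per year = D/Q = 84,350 / 1,046 = 80.641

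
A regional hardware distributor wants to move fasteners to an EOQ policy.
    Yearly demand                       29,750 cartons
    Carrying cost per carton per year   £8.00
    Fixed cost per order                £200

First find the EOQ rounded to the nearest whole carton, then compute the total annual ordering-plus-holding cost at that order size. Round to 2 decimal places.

£9,757.05

EOQ = √(2DS/H) = √(2 × 29,750 × 200 / 8)
    = √(1,487,500.00) ≈ 1,219.63 → Q = 1,220 cartons
Orders/yr = 29,750/1,220 = 24.385; ordering cost = 24.385 × £200 = £4,877.05
Average inventory = 1,220/2 = 610; holding cost = 610 × £8 = £4,880.00
Total = £4,877.05 + £4,880.00 = £9,757.05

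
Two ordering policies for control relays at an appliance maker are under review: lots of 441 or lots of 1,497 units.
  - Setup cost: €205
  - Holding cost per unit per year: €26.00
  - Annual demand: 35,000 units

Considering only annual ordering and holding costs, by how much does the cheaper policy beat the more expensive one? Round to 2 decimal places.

€2,251.08

TC(Q) = (D/Q)S + (Q/2)H
TC(441) = (35,000/441)×205 + (441/2)×26 = €22,002.84
TC(1,497) = (35,000/1,497)×205 + (1,497/2)×26 = €24,253.92
|ΔTC| = |€22,002.84 − €24,253.92| = €2,251.08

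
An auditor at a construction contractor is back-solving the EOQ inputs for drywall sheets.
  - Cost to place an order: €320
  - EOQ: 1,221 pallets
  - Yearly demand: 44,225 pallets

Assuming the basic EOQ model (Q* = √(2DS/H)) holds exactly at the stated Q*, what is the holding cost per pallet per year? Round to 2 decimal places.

From Q* = √(2DS/H) ⇒ Q*² = 2DS/H.
H = 2DS / Q² = 2 × 44,225 × 320 / 1,221² = 18.9853

€18.99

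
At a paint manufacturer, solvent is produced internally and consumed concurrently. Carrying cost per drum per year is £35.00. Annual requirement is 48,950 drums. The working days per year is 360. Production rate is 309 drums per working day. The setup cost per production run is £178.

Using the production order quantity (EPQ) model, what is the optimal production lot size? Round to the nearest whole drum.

d = 48,950/360 = 135.9722 drums/day;  effective holding cost H(1 − d/p) = 35·(1 − 135.9722/309) = 19.59862
Q* = √(2DS / H_eff) = √(2·48,950·178 / 19.59862) ≈ 942.95

943 drums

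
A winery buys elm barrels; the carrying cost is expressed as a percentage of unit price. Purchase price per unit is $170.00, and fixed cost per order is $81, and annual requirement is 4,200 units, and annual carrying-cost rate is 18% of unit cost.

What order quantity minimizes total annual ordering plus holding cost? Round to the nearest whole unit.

149 units

Holding cost per unit per year: H = 18% × $170 = $30.6000
EOQ = √(2DS/H) = √(2 × 4,200 × 81 / 30.6)
    = √(22,235.29) ≈ 149.12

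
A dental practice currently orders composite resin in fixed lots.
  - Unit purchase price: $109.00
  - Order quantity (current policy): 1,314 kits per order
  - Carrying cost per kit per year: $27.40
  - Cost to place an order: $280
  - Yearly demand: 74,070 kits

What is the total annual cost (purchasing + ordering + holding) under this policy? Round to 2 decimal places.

Orders/yr = 74,070/1,314 = 56.370; ordering cost = 56.370 × $280 = $15,783.56
Average inventory = 1,314/2 = 657; holding cost = 657 × $27.4 = $18,001.80
Purchase cost = D·C = 74,070 × 109 = $8,073,630.00
Total = $15,783.56 + $18,001.80 + $8,073,630.00 = $8,107,415.36

$8,107,415.36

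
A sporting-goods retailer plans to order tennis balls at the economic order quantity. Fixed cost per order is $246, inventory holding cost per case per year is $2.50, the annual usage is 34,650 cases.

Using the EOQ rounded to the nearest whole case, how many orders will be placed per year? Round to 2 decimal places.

Q* = √(2·D·S / H) = √(2·34,650·246 / 2.5) = √6,819,120.0 ≈ 2,611.34 → Q = 2,611
N = D/Q = 34,650/2,611 ≈ 13.271 orders/yr

13.27 orders per year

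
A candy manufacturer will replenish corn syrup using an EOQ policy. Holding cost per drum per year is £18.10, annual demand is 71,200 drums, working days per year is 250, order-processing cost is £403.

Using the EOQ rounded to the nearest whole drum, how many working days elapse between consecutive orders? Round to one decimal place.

6.3 days

EOQ = √(2DS/H) = √(2 × 71,200 × 403 / 18.1)
    = √(3,170,563.54) ≈ 1,780.61 → Q = 1,781 drums
Cycle time = (working days × Q)/D = (250 × 1,781) / 71,200 = 6.254 days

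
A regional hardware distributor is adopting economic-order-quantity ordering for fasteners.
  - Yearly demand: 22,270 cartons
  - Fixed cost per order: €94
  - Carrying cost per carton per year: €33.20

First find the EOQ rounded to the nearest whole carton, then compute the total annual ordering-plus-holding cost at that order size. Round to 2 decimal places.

€11,789.85

Optimal lot size Q* = (2 × 22,270 × €94 / €33.2)^½ ≈ 355.12 → Q = 355 cartons
Orders/yr = 22,270/355 = 62.732; ordering cost = 62.732 × €94 = €5,896.85
Average inventory = 355/2 = 177.5; holding cost = 177.5 × €33.2 = €5,893.00
Total = €5,896.85 + €5,893.00 = €11,789.85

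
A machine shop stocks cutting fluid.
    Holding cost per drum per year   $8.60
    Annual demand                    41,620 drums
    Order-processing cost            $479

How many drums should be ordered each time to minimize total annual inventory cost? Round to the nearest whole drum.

2,153 drums

Optimal lot size Q* = (2 × 41,620 × $479 / $8.6)^½ ≈ 2,153.20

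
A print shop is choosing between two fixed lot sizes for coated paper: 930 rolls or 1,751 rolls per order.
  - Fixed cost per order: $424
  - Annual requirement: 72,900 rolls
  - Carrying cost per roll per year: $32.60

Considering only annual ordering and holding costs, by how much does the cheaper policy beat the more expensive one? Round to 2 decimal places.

TC(Q) = (D/Q)S + (Q/2)H
TC(930) = (72,900/930)×424 + (930/2)×32.6 = $48,395.13
TC(1,751) = (72,900/1,751)×424 + (1,751/2)×32.6 = $46,193.84
|ΔTC| = |$48,395.13 − $46,193.84| = $2,201.29

$2,201.29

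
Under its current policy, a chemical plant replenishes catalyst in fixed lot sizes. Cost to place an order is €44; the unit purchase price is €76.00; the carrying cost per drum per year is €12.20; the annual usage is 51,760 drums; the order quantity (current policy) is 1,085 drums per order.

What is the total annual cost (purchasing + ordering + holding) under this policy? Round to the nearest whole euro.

€3,942,478

Ordering: D/Q × S = 51,760/1,085 × €44 = €2,099.02
Holding:  Q/2 × H = 1,085/2 × €12.2 = €6,618.50
Purchase cost = D·C = 51,760 × 76 = €3,933,760.00
Total = €2,099.02 + €6,618.50 + €3,933,760.00 = €3,942,477.52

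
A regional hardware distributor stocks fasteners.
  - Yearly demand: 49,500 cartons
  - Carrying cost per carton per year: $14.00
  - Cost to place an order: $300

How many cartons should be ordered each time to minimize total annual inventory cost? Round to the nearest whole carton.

1,457 cartons

2DS/H = 2·49,500·300/14 = 2,121,428.57
EOQ = √2,121,428.57 ≈ 1,456.51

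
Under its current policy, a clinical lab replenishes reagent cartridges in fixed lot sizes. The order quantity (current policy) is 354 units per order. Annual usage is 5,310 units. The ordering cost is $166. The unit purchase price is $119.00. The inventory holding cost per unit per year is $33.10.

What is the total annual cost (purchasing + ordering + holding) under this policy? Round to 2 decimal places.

$640,238.70

Annual ordering cost = (D/Q)·S = (5,310/354) × 166 = $2,490.00
Annual holding cost  = (Q/2)·H = (354/2) × 33.1 = $5,858.70
Purchase cost = D·C = 5,310 × 119 = $631,890.00
Total = $2,490.00 + $5,858.70 + $631,890.00 = $640,238.70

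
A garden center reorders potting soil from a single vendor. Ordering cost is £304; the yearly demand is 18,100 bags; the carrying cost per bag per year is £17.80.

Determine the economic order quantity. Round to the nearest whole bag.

EOQ = √(2DS/H) = √(2 × 18,100 × 304 / 17.8)
    = √(618,247.19) ≈ 786.29

786 bags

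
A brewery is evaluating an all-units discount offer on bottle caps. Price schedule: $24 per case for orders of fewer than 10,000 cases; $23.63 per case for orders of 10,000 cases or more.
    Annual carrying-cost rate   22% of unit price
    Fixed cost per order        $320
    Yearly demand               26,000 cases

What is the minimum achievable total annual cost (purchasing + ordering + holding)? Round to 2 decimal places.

$633,373.32

H₁ = 22%×$24 = $5.2800;  H₂ = 22%×$23.63 = $5.1986
EOQ₁ = √(2×26,000×320/5.2800) = 1,775.25  (< 10,000, feasible at tier 1)
EOQ₂ = √(2×26,000×320/5.1986) = 1,789.10  (< 10,000 → use Q = 10,000 at tier-2 price)
TC(tier 1 (EOQ₁), Q≈1,775.3) = $633,373.32
TC(tier 2, Q≈10,000.0) = $641,205.00
Minimum at tier 1 (EOQ₁): $633,373.32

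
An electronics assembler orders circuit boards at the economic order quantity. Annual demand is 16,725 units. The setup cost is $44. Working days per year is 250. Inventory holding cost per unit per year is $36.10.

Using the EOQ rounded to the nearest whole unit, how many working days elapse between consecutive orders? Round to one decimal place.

EOQ = √(2DS/H) = √(2 × 16,725 × 44 / 36.1)
    = √(40,770.08) ≈ 201.92 → Q = 202 units
T = Q/D × 250 days = 202/16,725 × 250 = 3.019 days

3.0 days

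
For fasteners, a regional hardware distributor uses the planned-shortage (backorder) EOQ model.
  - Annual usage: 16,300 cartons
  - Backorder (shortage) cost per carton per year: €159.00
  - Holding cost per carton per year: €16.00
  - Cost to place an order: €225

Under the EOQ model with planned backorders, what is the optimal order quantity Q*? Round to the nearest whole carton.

710 cartons

Q* = √(2DS/H) · √((H + b)/b)
   = √(2 × 16,300 × 225 / 16) · √((16 + 159) / 159)
   = 677.080 × 1.0491 ≈ 710.33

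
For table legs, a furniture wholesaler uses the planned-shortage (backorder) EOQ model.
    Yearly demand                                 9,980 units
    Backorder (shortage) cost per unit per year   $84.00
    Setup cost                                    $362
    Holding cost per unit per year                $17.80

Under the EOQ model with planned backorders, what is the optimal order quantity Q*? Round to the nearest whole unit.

701 units

Basic EOQ = √(2·9,980·362/17.8) = 637.125
Backorder adjustment √((H+b)/b) = √((17.8+84)/84) = 1.1009
Q* = 637.125 × 1.1009 ≈ 701.39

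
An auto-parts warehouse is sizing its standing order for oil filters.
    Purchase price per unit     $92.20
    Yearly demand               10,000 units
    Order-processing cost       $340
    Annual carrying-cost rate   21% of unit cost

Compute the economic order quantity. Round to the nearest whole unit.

Carrying cost H = $92.2 × 21% = $19.3620/unit/yr
Q* = √(2·D·S / H) = √(2·10,000·340 / 19.362) = √351,203.4 ≈ 592.62

593 units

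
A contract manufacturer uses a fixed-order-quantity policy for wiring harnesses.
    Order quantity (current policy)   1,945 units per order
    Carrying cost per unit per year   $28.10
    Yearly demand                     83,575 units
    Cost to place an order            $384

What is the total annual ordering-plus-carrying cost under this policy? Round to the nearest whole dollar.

Annual ordering cost = (D/Q)·S = (83,575/1,945) × 384 = $16,500.15
Annual holding cost  = (Q/2)·H = (1,945/2) × 28.1 = $27,327.25
Total = $16,500.15 + $27,327.25 = $43,827.40

$43,827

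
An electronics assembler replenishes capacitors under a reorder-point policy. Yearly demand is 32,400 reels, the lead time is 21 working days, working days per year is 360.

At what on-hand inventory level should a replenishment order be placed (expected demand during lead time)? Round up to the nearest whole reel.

1,890 reels

Daily demand d = 32,400 / 360 = 90.000 reels/day
Demand during lead time = 90.000 × 21 = 1,890.00
Reorder point = 1,890.00 → round up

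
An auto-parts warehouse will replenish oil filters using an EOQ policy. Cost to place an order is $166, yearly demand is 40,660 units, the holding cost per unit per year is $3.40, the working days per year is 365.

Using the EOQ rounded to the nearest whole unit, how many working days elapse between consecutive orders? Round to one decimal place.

Q* = √(2·D·S / H) = √(2·40,660·166 / 3.4) = √3,970,329.4 ≈ 1,992.57 → Q = 1,993 units
Days between orders = 365 / (D/Q) = 365 / 20.401 ≈ 17.891

17.9 days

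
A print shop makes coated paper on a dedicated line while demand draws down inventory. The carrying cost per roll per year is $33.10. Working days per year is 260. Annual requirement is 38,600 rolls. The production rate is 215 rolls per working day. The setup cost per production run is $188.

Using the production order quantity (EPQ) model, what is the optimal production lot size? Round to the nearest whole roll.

1,190 rolls

Daily demand d = 38,600/260 = 148.462; p = 215; 1 − d/p = 0.30948
EPQ = √(2DS / (H(1 − d/p)))
    = √(2 × 38,600 × 188 / (33.1 × 0.30948)) ≈ 1,190.30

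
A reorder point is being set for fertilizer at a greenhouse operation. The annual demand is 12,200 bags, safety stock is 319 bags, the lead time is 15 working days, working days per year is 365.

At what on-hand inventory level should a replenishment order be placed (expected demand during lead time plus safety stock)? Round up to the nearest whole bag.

Daily demand d = 12,200 / 365 = 33.425 bags/day
Demand during lead time = 33.425 × 15 = 501.37
Reorder point = 501.37 + 319 = 820.37 → round up

821 bags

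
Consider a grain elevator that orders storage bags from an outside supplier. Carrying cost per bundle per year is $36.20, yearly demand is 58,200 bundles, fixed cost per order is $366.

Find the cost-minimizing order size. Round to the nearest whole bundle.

1,085 bundles

Q* = √(2·D·S / H) = √(2·58,200·366 / 36.2) = √1,176,861.9 ≈ 1,084.83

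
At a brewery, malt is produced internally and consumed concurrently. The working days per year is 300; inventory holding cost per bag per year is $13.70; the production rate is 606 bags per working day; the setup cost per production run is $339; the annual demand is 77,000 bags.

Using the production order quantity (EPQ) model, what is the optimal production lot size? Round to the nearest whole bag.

d = 77,000/300 = 256.6667 bags/day;  effective holding cost H(1 − d/p) = 13.7·(1 − 256.6667/606) = 7.89747
Q* = √(2DS / H_eff) = √(2·77,000·339 / 7.89747) ≈ 2,571.08

2,571 bags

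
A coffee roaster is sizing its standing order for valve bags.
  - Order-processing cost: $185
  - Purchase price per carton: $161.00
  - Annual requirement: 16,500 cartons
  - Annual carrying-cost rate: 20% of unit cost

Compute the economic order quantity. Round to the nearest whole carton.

Holding cost per carton per year: H = 20% × $161 = $32.2000
Optimal lot size Q* = (2 × 16,500 × $185 / $32.2)^½ ≈ 435.43

435 cartons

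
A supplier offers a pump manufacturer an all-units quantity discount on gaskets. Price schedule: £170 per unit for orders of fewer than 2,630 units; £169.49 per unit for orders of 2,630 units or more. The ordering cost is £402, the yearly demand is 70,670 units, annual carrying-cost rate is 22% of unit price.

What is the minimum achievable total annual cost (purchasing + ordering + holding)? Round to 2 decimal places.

H₁ = 22%×£170 = £37.4000;  H₂ = 22%×£169.49 = £37.2878
EOQ₁ = √(2×70,670×402/37.4000) = 1,232.56  (< 2,630, feasible at tier 1)
EOQ₂ = √(2×70,670×402/37.2878) = 1,234.42  (< 2,630 → use Q = 2,630 at tier-2 price)
TC(tier 1 (EOQ₁), Q≈1,232.6) = £12,059,997.92
TC(tier 2, Q≈2,630.0) = £12,037,693.79
Minimum at tier 2: £12,037,693.79

£12,037,693.79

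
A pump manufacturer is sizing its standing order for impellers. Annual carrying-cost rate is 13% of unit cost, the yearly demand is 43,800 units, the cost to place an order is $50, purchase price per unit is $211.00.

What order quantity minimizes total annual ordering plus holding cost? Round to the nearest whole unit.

400 units

Carrying cost H = $211 × 13% = $27.4300/unit/yr
Optimal lot size Q* = (2 × 43,800 × $50 / $27.43)^½ ≈ 399.60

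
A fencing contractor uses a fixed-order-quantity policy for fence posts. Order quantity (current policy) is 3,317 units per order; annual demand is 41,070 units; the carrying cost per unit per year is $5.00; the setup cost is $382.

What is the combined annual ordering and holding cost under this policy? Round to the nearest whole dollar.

$13,022

Orders/yr = 41,070/3,317 = 12.382; ordering cost = 12.382 × $382 = $4,729.80
Average inventory = 3,317/2 = 1658.5; holding cost = 1658.5 × $5 = $8,292.50
Total = $4,729.80 + $8,292.50 = $13,022.30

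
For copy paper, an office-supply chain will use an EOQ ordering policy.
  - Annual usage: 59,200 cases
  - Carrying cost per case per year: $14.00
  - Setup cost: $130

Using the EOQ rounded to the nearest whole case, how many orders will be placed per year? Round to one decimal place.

EOQ = √(2DS/H) = √(2 × 59,200 × 130 / 14)
    = √(1,099,428.57) ≈ 1,048.54 → Q = 1,049
Orders per year = D/Q = 59,200 / 1,049 = 56.435

56.4 orders per year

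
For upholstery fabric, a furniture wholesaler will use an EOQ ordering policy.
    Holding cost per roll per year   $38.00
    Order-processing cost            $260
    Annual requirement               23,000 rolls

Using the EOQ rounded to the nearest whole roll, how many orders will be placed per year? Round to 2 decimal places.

41.00 orders per year

Optimal lot size Q* = (2 × 23,000 × $260 / $38)^½ ≈ 561.01 → Q = 561
N = D/Q = 23,000/561 ≈ 40.998 orders/yr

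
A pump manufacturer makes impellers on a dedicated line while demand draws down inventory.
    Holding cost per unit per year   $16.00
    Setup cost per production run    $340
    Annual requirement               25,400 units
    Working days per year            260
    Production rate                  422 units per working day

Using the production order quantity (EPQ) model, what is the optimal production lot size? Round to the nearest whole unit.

1,185 units

Daily demand d = 25,400/260 = 97.692; p = 422; 1 − d/p = 0.76850
EPQ = √(2DS / (H(1 − d/p)))
    = √(2 × 25,400 × 340 / (16 × 0.76850)) ≈ 1,185.19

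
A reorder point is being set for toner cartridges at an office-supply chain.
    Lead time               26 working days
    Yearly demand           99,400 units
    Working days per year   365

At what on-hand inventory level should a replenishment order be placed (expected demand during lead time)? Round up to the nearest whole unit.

7,081 units

Daily demand d = 99,400 / 365 = 272.329 units/day
Demand during lead time = 272.329 × 26 = 7,080.55
Reorder point = 7,080.55 → round up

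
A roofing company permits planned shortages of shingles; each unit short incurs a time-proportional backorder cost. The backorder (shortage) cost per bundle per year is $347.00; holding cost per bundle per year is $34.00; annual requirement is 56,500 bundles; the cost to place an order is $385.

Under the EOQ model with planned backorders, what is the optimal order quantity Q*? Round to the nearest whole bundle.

1,185 bundles

Q* = √(2DS/H) · √((H + b)/b)
   = √(2 × 56,500 × 385 / 34) · √((34 + 347) / 347)
   = 1,131.176 × 1.0478 ≈ 1,185.30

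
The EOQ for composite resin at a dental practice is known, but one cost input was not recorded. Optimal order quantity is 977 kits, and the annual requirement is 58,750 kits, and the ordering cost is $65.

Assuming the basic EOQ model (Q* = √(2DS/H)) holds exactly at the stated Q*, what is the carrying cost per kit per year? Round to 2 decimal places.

Since Q* = (2DS/H)^½, squaring gives Q*²·H = 2DS.
H = 2DS / Q² = 2 × 58,750 × 65 / 977² = 8.0013

$8.00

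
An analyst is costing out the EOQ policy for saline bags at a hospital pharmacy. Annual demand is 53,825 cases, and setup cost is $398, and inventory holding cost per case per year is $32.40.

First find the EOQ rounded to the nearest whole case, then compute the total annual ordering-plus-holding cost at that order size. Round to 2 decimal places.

Q* = √(2·D·S / H) = √(2·53,825·398 / 32.4) = √1,322,367.3 ≈ 1,149.94 → Q = 1,150 cases
Orders/yr = 53,825/1,150 = 46.804; ordering cost = 46.804 × $398 = $18,628.13
Average inventory = 1,150/2 = 575; holding cost = 575 × $32.4 = $18,630.00
Total = $18,628.13 + $18,630.00 = $37,258.13

$37,258.13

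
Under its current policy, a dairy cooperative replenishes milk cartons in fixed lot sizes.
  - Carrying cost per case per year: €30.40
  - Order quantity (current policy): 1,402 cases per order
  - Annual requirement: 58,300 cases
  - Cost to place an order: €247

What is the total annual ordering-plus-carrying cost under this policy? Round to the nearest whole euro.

€31,582

Orders/yr = 58,300/1,402 = 41.583; ordering cost = 41.583 × €247 = €10,271.11
Average inventory = 1,402/2 = 701; holding cost = 701 × €30.4 = €21,310.40
Total = €10,271.11 + €21,310.40 = €31,581.51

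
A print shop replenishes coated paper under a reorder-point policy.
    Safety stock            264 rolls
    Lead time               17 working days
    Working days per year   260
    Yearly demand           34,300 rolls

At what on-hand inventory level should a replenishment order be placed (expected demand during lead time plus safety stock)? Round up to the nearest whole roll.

2,507 rolls

Daily demand d = 34,300 / 260 = 131.923 rolls/day
Demand during lead time = 131.923 × 17 = 2,242.69
Reorder point = 2,242.69 + 264 = 2,506.69 → round up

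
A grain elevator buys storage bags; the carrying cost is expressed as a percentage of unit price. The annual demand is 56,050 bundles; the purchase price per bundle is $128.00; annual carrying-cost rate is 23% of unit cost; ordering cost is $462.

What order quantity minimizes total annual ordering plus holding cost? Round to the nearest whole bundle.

Carrying cost H = $128 × 23% = $29.4400/bundle/yr
EOQ = √(2DS/H) = √(2 × 56,050 × 462 / 29.44)
    = √(1,759,177.99) ≈ 1,326.34

1,326 bundles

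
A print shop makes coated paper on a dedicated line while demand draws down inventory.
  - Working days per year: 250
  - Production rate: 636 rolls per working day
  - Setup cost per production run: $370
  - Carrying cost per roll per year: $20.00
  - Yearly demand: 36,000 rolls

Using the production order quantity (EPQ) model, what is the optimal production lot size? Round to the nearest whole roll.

Daily demand d = 36,000/250 = 144.000; p = 636; 1 − d/p = 0.77358
EPQ = √(2DS / (H(1 − d/p)))
    = √(2 × 36,000 × 370 / (20 × 0.77358)) ≈ 1,312.19

1,312 rolls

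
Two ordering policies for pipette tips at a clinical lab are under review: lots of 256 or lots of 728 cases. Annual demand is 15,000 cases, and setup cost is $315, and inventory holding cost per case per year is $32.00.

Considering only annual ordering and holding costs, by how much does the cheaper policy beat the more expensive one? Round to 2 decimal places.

Annual cost at Q: ordering D·S/Q plus holding Q·H/2.
TC(256) = (15,000/256)×315 + (256/2)×32 = $22,553.03
TC(728) = (15,000/728)×315 + (728/2)×32 = $18,138.38
Cheaper: Q = 728.  Difference = $4,414.65

$4,414.65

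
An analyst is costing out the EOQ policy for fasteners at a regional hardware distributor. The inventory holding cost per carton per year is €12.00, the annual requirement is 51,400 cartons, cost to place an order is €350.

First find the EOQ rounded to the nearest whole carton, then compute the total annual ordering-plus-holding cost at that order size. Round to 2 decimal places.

Q* = √(2·D·S / H) = √(2·51,400·350 / 12) = √2,998,333.3 ≈ 1,731.57 → Q = 1,732 cartons
Ordering: D/Q × S = 51,400/1,732 × €350 = €10,386.84
Holding:  Q/2 × H = 1,732/2 × €12 = €10,392.00
Total = €10,386.84 + €10,392.00 = €20,778.84

€20,778.84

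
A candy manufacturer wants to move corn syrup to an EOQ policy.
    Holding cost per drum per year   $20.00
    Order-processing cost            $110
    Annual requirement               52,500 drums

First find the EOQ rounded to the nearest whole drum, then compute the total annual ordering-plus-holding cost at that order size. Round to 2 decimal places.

2DS/H = 2·52,500·110/20 = 577,500.00
EOQ = √577,500.00 ≈ 759.93 → Q = 760 drums
Orders/yr = 52,500/760 = 69.079; ordering cost = 69.079 × $110 = $7,598.68
Average inventory = 760/2 = 380; holding cost = 380 × $20 = $7,600.00
Total = $7,598.68 + $7,600.00 = $15,198.68

$15,198.68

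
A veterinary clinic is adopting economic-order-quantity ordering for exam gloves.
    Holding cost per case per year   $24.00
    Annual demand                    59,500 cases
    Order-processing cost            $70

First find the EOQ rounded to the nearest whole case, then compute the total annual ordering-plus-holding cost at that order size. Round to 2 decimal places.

Q* = √(2·D·S / H) = √(2·59,500·70 / 24) = √347,083.3 ≈ 589.14 → Q = 589 cases
Ordering: D/Q × S = 59,500/589 × $70 = $7,071.31
Holding:  Q/2 × H = 589/2 × $24 = $7,068.00
Total = $7,071.31 + $7,068.00 = $14,139.31

$14,139.31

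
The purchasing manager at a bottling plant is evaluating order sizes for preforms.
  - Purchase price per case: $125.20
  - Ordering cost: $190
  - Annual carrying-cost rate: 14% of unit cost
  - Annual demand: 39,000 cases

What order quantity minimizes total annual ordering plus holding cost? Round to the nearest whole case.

920 cases

Holding cost per case per year: H = 14% × $125.2 = $17.5280
EOQ = √(2DS/H) = √(2 × 39,000 × 190 / 17.528)
    = √(845,504.34) ≈ 919.51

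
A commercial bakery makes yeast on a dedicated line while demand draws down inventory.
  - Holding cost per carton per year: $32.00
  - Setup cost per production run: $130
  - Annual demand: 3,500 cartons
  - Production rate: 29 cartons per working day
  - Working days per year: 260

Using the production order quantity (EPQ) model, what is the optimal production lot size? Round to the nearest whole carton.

Daily demand d = 3,500/260 = 13.462; p = 29; 1 − d/p = 0.53581
EPQ = √(2DS / (H(1 − d/p)))
    = √(2 × 3,500 × 130 / (32 × 0.53581)) ≈ 230.38

230 cartons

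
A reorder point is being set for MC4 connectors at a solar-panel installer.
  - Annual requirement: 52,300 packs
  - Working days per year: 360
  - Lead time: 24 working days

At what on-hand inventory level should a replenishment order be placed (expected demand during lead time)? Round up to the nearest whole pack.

Daily demand d = 52,300 / 360 = 145.278 packs/day
Demand during lead time = 145.278 × 24 = 3,486.67
Reorder point = 3,486.67 → round up

3,487 packs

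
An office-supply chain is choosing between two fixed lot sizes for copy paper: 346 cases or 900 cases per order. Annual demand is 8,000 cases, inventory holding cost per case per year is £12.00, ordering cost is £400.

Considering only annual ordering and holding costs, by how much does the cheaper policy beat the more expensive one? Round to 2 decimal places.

£2,369.00

For each Q, cost = (D/Q)·S + (Q/2)·H.
TC(346) = (8,000/346)×400 + (346/2)×12 = £11,324.55
TC(900) = (8,000/900)×400 + (900/2)×12 = £8,955.56
|ΔTC| = |£11,324.55 − £8,955.56| = £2,369.00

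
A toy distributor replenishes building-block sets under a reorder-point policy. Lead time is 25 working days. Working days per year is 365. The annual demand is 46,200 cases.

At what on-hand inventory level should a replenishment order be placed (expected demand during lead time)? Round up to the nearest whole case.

3,165 cases

Daily demand d = 46,200 / 365 = 126.575 cases/day
Demand during lead time = 126.575 × 25 = 3,164.38
Reorder point = 3,164.38 → round up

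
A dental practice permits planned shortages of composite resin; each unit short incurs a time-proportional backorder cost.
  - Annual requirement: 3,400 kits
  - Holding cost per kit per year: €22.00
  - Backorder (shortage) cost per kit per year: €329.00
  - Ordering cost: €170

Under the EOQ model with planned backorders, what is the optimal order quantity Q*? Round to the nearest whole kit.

Q* = √(2DS/H) · √((H + b)/b)
   = √(2 × 3,400 × 170 / 22) · √((22 + 329) / 329)
   = 229.228 × 1.0329 ≈ 236.77

237 kits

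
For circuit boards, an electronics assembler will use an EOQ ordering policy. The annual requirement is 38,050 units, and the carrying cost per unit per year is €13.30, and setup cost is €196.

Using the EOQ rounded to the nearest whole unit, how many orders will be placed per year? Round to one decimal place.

35.9 orders per year

2DS/H = 2·38,050·196/13.3 = 1,121,473.68
EOQ = √1,121,473.68 ≈ 1,059.00 → Q = 1,059
Orders per year = D/Q = 38,050 / 1,059 = 35.930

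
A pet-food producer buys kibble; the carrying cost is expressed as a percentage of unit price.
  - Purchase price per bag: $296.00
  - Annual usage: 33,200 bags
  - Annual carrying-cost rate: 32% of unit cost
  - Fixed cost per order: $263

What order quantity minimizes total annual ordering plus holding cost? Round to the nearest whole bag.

H = i·C = 0.32 × $296 = $94.7200 per bag-year
Q* = √(2·D·S / H) = √(2·33,200·263 / 94.72) = √184,366.6 ≈ 429.38

429 bags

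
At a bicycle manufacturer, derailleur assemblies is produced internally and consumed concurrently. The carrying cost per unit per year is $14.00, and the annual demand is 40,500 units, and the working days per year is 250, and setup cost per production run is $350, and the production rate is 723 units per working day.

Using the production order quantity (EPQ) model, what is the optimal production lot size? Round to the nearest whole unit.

1,615 units

d = 40,500/250 = 162.0000 units/day;  effective holding cost H(1 − d/p) = 14·(1 − 162.0000/723) = 10.86307
Q* = √(2DS / H_eff) = √(2·40,500·350 / 10.86307) ≈ 1,615.47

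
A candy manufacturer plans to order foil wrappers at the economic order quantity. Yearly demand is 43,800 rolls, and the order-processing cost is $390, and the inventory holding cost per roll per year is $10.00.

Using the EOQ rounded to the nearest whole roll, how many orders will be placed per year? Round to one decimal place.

23.7 orders per year

Q* = √(2·D·S / H) = √(2·43,800·390 / 10) = √3,416,400.0 ≈ 1,848.35 → Q = 1,848
Orders per year = D/Q = 43,800 / 1,848 = 23.701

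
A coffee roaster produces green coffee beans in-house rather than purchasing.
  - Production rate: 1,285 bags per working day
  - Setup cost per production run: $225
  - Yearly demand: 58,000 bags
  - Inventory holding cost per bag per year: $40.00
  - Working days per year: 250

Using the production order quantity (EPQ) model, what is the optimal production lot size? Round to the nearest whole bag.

892 bags

Daily demand d = 58,000/250 = 232.000; p = 1285; 1 − d/p = 0.81946
EPQ = √(2DS / (H(1 − d/p)))
    = √(2 × 58,000 × 225 / (40 × 0.81946)) ≈ 892.33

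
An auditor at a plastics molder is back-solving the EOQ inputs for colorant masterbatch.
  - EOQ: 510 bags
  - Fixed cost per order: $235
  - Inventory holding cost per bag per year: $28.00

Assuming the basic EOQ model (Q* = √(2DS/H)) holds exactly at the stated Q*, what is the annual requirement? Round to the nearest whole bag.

EOQ relation: Q² = 2DS/H, so rearrange for the unknown.
D = Q²H / (2S) = 510² × 28 / (2 × 235) = 15,495.32

15,495 bags per year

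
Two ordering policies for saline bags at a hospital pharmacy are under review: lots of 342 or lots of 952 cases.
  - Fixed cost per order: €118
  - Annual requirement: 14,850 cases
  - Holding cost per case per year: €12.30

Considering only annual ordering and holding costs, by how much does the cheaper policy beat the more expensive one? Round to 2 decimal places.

For each Q, cost = (D/Q)·S + (Q/2)·H.
TC(342) = (14,850/342)×118 + (342/2)×12.3 = €7,226.98
TC(952) = (14,850/952)×118 + (952/2)×12.3 = €7,695.45
|ΔTC| = |€7,226.98 − €7,695.45| = €468.47

€468.47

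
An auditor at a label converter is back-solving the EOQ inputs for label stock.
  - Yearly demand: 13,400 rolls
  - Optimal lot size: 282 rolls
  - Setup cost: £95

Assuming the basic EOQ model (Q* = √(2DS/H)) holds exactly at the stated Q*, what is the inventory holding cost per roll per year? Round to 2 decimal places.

£32.02

EOQ relation: Q² = 2DS/H, so rearrange for the unknown.
H = 2DS / Q² = 2 × 13,400 × 95 / 282² = 32.0155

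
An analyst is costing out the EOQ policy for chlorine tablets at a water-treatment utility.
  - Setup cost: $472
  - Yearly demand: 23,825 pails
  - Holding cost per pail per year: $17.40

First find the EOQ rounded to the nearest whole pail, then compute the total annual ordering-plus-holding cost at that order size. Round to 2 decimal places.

EOQ = √(2DS/H) = √(2 × 23,825 × 472 / 17.4)
    = √(1,292,574.71) ≈ 1,136.91 → Q = 1,137 pails
Annual ordering cost = (D/Q)·S = (23,825/1,137) × 472 = $9,890.41
Annual holding cost  = (Q/2)·H = (1,137/2) × 17.4 = $9,891.90
Total = $9,890.41 + $9,891.90 = $19,782.31

$19,782.31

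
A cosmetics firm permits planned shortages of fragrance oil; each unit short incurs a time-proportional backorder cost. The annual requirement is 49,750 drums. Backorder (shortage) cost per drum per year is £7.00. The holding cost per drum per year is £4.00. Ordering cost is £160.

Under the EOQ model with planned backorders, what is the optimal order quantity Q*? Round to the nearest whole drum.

Q* = √(2DS/H) · √((H + b)/b)
   = √(2 × 49,750 × 160 / 4) · √((4 + 7) / 7)
   = 1,994.994 × 1.2536 ≈ 2,500.86

2,501 drums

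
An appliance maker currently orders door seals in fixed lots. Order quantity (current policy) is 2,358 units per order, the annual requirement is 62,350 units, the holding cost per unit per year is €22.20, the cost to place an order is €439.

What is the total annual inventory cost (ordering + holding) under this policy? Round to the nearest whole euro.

Ordering: D/Q × S = 62,350/2,358 × €439 = €11,607.99
Holding:  Q/2 × H = 2,358/2 × €22.2 = €26,173.80
Total = €11,607.99 + €26,173.80 = €37,781.79

€37,782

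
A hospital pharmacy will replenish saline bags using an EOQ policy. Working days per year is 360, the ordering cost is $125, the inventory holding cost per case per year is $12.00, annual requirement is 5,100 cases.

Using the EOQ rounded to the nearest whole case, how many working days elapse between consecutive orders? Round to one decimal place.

Q* = √(2·D·S / H) = √(2·5,100·125 / 12) = √106,250.0 ≈ 325.96 → Q = 326 cases
Cycle time = (working days × Q)/D = (360 × 326) / 5,100 = 23.012 days

23.0 days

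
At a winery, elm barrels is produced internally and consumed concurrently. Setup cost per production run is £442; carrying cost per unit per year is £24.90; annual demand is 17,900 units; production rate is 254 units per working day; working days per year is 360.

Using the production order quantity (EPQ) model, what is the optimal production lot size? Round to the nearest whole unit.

889 units

d = 17,900/360 = 49.7222 units/day;  effective holding cost H(1 − d/p) = 24.9·(1 − 49.7222/254) = 20.02566
Q* = √(2DS / H_eff) = √(2·17,900·442 / 20.02566) ≈ 888.91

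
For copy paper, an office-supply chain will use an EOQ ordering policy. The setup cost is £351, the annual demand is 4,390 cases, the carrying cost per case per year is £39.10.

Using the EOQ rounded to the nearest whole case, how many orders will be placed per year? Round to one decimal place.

2DS/H = 2·4,390·351/39.1 = 78,817.90
EOQ = √78,817.90 ≈ 280.75 → Q = 281
Orders per year = D/Q = 4,390 / 281 = 15.623

15.6 orders per year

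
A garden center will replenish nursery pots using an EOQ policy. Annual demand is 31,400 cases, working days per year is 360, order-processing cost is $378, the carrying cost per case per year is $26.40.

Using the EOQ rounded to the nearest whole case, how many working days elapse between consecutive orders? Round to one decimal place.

2DS/H = 2·31,400·378/26.4 = 899,181.82
EOQ = √899,181.82 ≈ 948.25 → Q = 948 cases
T = Q/D × 360 days = 948/31,400 × 360 = 10.869 days

10.9 days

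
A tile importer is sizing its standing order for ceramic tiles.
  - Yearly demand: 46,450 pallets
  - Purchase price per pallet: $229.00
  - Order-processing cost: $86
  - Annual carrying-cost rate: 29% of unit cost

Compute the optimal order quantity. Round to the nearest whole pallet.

Carrying cost H = $229 × 29% = $66.4100/pallet/yr
Optimal lot size Q* = (2 × 46,450 × $86 / $66.41)^½ ≈ 346.85

347 pallets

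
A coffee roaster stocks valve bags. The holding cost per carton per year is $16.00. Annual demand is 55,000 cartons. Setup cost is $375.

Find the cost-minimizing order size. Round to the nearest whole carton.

Optimal lot size Q* = (2 × 55,000 × $375 / $16)^½ ≈ 1,605.65

1,606 cartons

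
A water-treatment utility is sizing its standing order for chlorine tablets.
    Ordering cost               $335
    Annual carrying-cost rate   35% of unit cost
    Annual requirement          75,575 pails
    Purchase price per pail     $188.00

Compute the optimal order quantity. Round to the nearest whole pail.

Holding cost per pail per year: H = 35% × $188 = $65.8000
EOQ = √(2DS/H) = √(2 × 75,575 × 335 / 65.8)
    = √(769,532.67) ≈ 877.23

877 pails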